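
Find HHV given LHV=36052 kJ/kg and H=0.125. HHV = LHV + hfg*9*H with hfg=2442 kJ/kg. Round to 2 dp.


HHV = LHV + hfg * 9 * H
Water addition = 2442 * 9 * 0.125 = 2747.250 kJ/kg
HHV = 36052 + 2747.250 = 38799.25 kJ/kg


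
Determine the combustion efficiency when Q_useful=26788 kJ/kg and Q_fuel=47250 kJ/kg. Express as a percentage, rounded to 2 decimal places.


Efficiency = (Q_useful / Q_fuel) * 100
Efficiency = (26788 / 47250) * 100
Efficiency = 0.5669 * 100 = 56.69%


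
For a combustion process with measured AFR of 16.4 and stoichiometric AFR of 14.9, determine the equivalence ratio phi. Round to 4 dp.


phi = AFR_stoich / AFR_actual
phi = 14.9 / 16.4 = 0.9085


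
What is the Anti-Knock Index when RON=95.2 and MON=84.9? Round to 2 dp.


AKI = (RON + MON) / 2
AKI = (95.2 + 84.9) / 2
AKI = 180.1 / 2 = 90.05


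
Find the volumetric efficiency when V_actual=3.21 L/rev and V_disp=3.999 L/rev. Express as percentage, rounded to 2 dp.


eta_v = (V_actual / V_disp) * 100
Ratio = 3.21 / 3.999 = 0.8027
eta_v = 0.8027 * 100 = 80.27%


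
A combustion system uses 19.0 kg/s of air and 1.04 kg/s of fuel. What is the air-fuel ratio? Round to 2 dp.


AFR = m_air / m_fuel
AFR = 19.0 / 1.04 = 18.27


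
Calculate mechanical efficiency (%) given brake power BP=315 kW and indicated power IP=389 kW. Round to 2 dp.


eta_mech = (BP / IP) * 100
Ratio = 315 / 389 = 0.8098
eta_mech = 0.8098 * 100 = 80.98%


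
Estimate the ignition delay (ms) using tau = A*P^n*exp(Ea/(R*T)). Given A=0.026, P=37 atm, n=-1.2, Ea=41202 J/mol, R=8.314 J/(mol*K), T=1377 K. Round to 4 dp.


tau = A * P^n * exp(Ea/(R*T))
P^n = 37^(-1.2) = 0.01312677
Ea/(R*T) = 41202/(8.314*1377) = 3.598938
exp(Ea/(R*T)) = 36.559379
tau = 0.026 * 0.01312677 * 36.559379 = 0.0125 ms


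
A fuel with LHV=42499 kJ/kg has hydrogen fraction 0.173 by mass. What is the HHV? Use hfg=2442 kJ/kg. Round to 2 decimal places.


HHV = LHV + hfg * 9 * H
Water addition = 2442 * 9 * 0.173 = 3802.194 kJ/kg
HHV = 42499 + 3802.194 = 46301.19 kJ/kg


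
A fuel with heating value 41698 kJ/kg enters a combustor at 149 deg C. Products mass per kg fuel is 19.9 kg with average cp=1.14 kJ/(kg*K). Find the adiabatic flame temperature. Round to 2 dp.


T_ad = T_in + Hc / (m_p * cp)
Denominator = 19.9 * 1.14 = 22.6860
Temperature rise = 41698 / 22.6860 = 1838.05 K
T_ad = 149 + 1838.05 = 1987.05 deg C


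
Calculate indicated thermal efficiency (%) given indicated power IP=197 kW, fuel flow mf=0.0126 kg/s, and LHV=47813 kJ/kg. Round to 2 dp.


eta_ith = (IP / (mf * LHV)) * 100
Denominator = 0.0126 * 47813 = 602.4438 kW
eta_ith = (197 / 602.4438) * 100 = 32.70%


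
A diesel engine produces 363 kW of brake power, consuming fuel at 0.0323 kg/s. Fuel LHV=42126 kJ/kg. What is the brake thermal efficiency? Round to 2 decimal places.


eta_BTE = (BP / (mf * LHV)) * 100
Denominator = 0.0323 * 42126 = 1360.6698 kW
eta_BTE = (363 / 1360.6698) * 100 = 26.68%


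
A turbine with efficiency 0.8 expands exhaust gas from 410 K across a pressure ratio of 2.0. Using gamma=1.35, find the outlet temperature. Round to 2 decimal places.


T_out = T_in * (1 - eta * (1 - PR^(-(gamma-1)/gamma)))
Exponent = -(1.35-1)/1.35 = -0.25925926
PR^exp = 2.0^(-0.25925926) = 0.83551680
Factor = 1 - 0.8*(1 - 0.83551680) = 0.86841344
T_out = 410 * 0.86841344 = 356.05 K


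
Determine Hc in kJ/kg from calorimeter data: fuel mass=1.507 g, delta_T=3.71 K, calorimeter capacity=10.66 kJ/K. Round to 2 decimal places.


Hc = C_cal * delta_T / m_fuel
Q_released = 10.66 * 3.71 = 39.5486 kJ
m_fuel = 1.507 g = 1.507/1000 kg = 0.001507 kg
Hc = 39.5486 / 0.001507 = 26243.26 kJ/kg


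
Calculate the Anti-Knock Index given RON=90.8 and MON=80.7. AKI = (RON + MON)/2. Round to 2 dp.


AKI = (RON + MON) / 2
AKI = (90.8 + 80.7) / 2
AKI = 171.5 / 2 = 85.75


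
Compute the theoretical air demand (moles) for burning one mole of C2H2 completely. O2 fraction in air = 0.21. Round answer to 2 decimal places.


Balanced combustion: C2H2 + 2.5 O2 -> 2 CO2 + 1 H2O
O2 needed = C + H/4 = 2 + 2/4 = 2.50 moles
Air moles = O2 / 0.21 = 2.50 / 0.21 = 11.90 moles air


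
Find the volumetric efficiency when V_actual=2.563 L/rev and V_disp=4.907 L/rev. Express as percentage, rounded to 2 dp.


eta_v = (V_actual / V_disp) * 100
Ratio = 2.563 / 4.907 = 0.5223
eta_v = 0.5223 * 100 = 52.23%


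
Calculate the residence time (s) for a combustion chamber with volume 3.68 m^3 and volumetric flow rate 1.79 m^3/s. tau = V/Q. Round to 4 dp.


tau = V / Q_flow
tau = 3.68 / 1.79 = 2.0559 s


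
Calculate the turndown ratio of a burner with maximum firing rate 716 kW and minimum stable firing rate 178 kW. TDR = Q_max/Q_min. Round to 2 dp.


TDR = Q_max / Q_min
TDR = 716 / 178 = 4.02


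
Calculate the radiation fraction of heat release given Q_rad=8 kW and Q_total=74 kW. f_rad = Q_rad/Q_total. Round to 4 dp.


f_rad = Q_rad / Q_total
f_rad = 8 / 74 = 0.1081


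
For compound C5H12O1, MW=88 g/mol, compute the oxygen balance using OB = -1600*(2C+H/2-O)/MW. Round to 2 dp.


OB = -1600 * (2C + H/2 - O) / MW
Inner = 2*5 + 12/2 - 1 = 15.00
OB = -1600 * 15.00 / 88 = -272.73%


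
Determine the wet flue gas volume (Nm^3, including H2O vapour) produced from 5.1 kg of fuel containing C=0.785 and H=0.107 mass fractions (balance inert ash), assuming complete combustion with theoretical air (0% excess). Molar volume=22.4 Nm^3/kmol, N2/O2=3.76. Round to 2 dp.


Per kg fuel: CO2 = (C/12 kmol)*22.4 = (0.785/12)*22.4 = 1.46533 Nm^3
Per kg fuel: H2O = (H/2 kmol)*22.4 = (0.107/2)*22.4 = 1.19840 Nm^3
O2 needed per kg fuel = C/12 + H/4 = 0.785/12 + 0.107/4 = 0.09216667 kmol
Per kg fuel: N2 = O2*3.76*22.4 = 0.09216667*3.76*22.4 = 7.76265 Nm^3
Total per kg = 1.46533 + 1.19840 + 7.76265 = 10.42638 Nm^3
Total = 10.42638 * 5.1 = 53.17 Nm^3


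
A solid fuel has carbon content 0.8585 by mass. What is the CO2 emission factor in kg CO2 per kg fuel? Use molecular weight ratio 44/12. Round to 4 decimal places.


EF = C_frac * (M_CO2 / M_C)
EF = 0.8585 * (44/12)
EF = 0.8585 * 3.666667 = 3.1478 kg_CO2/kg_fuel


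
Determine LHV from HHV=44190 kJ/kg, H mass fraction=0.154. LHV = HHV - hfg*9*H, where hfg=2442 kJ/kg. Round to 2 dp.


LHV = HHV - hfg * 9 * H
Water correction = 2442 * 9 * 0.154 = 3384.612 kJ/kg
LHV = 44190 - 3384.612 = 40805.39 kJ/kg


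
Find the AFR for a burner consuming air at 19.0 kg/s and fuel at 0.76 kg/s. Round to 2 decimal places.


AFR = m_air / m_fuel
AFR = 19.0 / 0.76 = 25.00


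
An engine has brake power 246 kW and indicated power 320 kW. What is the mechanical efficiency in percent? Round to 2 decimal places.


eta_mech = (BP / IP) * 100
Ratio = 246 / 320 = 0.7688
eta_mech = 0.7688 * 100 = 76.88%


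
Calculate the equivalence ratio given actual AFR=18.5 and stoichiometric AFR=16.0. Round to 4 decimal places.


phi = AFR_stoich / AFR_actual
phi = 16.0 / 18.5 = 0.8649


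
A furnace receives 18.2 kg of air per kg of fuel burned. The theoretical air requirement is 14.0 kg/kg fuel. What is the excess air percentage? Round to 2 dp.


Excess air = actual - stoichiometric = 18.2 - 14.0 = 4.20 kg/kg fuel
Excess air % = (excess / stoich) * 100 = (4.20 / 14.0) * 100 = 30.00%


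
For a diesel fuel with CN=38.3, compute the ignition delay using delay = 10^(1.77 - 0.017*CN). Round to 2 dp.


delay = 10^(1.77 - 0.017*CN)
Exponent = 1.77 - 0.017*38.3 = 1.1189
delay = 10^1.1189 = 13.15 ms


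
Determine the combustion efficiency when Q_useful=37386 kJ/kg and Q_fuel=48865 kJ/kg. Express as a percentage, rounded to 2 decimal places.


Efficiency = (Q_useful / Q_fuel) * 100
Efficiency = (37386 / 48865) * 100
Efficiency = 0.7651 * 100 = 76.51%


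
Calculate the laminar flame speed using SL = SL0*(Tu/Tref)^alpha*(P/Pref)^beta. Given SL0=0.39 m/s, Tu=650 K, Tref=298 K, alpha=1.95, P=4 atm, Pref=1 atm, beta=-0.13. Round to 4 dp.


SL = SL0 * (Tu/Tref)^alpha * (P/Pref)^beta
T ratio = 650/298 = 2.18120805
(T ratio)^alpha = 2.18120805^1.95 = 4.575719
(P/Pref)^beta = 4^(-0.13) = 0.835088
SL = 0.39 * 4.575719 * 0.835088 = 1.4902 m/s


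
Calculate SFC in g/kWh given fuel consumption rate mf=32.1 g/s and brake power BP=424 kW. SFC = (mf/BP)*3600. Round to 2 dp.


SFC = (mf / BP) * 3600
Rate = 32.1 / 424 = 0.075708 g/(s*kW)
SFC = 0.075708 * 3600 = 272.55 g/kWh


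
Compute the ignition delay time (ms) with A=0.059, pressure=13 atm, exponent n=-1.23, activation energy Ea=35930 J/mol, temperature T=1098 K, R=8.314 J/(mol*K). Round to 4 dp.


tau = A * P^n * exp(Ea/(R*T))
P^n = 13^(-1.23) = 0.04264319
Ea/(R*T) = 35930/(8.314*1098) = 3.935907
exp(Ea/(R*T)) = 51.208588
tau = 0.059 * 0.04264319 * 51.208588 = 0.1288 ms


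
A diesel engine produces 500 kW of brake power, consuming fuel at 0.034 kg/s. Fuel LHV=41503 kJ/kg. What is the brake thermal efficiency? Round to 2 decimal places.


eta_BTE = (BP / (mf * LHV)) * 100
Denominator = 0.034 * 41503 = 1411.1020 kW
eta_BTE = (500 / 1411.1020) * 100 = 35.43%


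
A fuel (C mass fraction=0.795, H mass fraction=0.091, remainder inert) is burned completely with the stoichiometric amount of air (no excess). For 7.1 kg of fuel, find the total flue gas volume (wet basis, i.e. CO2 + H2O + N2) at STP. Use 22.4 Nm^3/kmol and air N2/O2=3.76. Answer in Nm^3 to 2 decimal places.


Per kg fuel: CO2 = (C/12 kmol)*22.4 = (0.795/12)*22.4 = 1.48400 Nm^3
Per kg fuel: H2O = (H/2 kmol)*22.4 = (0.091/2)*22.4 = 1.01920 Nm^3
O2 needed per kg fuel = C/12 + H/4 = 0.795/12 + 0.091/4 = 0.08900000 kmol
Per kg fuel: N2 = O2*3.76*22.4 = 0.08900000*3.76*22.4 = 7.49594 Nm^3
Total per kg = 1.48400 + 1.01920 + 7.49594 = 9.99914 Nm^3
Total = 9.99914 * 7.1 = 70.99 Nm^3


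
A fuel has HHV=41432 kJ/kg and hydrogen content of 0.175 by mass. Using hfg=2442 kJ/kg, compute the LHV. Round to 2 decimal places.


LHV = HHV - hfg * 9 * H
Water correction = 2442 * 9 * 0.175 = 3846.150 kJ/kg
LHV = 41432 - 3846.150 = 37585.85 kJ/kg


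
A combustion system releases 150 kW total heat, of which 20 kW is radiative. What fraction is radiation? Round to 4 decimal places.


f_rad = Q_rad / Q_total
f_rad = 20 / 150 = 0.1333


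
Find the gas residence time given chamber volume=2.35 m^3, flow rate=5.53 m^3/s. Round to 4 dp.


tau = V / Q_flow
tau = 2.35 / 5.53 = 0.4250 s


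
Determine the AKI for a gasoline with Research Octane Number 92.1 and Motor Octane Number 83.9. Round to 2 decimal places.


AKI = (RON + MON) / 2
AKI = (92.1 + 83.9) / 2
AKI = 176.0 / 2 = 88.00


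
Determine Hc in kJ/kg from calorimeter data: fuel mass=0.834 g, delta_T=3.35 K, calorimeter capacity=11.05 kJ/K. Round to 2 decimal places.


Hc = C_cal * delta_T / m_fuel
Q_released = 11.05 * 3.35 = 37.0175 kJ
m_fuel = 0.834 g = 0.834/1000 kg = 0.000834 kg
Hc = 37.0175 / 0.000834 = 44385.49 kJ/kg


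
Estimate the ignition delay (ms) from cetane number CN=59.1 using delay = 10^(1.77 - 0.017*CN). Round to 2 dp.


delay = 10^(1.77 - 0.017*CN)
Exponent = 1.77 - 0.017*59.1 = 0.7653
delay = 10^0.7653 = 5.83 ms


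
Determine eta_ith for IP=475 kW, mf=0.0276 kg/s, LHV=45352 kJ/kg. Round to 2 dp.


eta_ith = (IP / (mf * LHV)) * 100
Denominator = 0.0276 * 45352 = 1251.7152 kW
eta_ith = (475 / 1251.7152) * 100 = 37.95%


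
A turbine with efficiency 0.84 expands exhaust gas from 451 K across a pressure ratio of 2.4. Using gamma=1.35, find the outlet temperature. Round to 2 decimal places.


T_out = T_in * (1 - eta * (1 - PR^(-(gamma-1)/gamma)))
Exponent = -(1.35-1)/1.35 = -0.25925926
PR^exp = 2.4^(-0.25925926) = 0.79694200
Factor = 1 - 0.84*(1 - 0.79694200) = 0.82943128
T_out = 451 * 0.82943128 = 374.07 K


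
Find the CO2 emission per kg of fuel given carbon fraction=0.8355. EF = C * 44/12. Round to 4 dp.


EF = C_frac * (M_CO2 / M_C)
EF = 0.8355 * (44/12)
EF = 0.8355 * 3.666667 = 3.0635 kg_CO2/kg_fuel


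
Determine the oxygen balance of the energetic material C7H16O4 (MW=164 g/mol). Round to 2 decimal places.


OB = -1600 * (2C + H/2 - O) / MW
Inner = 2*7 + 16/2 - 4 = 18.00
OB = -1600 * 18.00 / 164 = -175.61%


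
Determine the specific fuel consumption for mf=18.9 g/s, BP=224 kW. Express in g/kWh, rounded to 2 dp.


SFC = (mf / BP) * 3600
Rate = 18.9 / 224 = 0.084375 g/(s*kW)
SFC = 0.084375 * 3600 = 303.75 g/kWh


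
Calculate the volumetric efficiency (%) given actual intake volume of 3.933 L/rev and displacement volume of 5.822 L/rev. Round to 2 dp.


eta_v = (V_actual / V_disp) * 100
Ratio = 3.933 / 5.822 = 0.6755
eta_v = 0.6755 * 100 = 67.55%


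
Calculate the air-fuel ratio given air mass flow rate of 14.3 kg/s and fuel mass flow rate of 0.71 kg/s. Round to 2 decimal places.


AFR = m_air / m_fuel
AFR = 14.3 / 0.71 = 20.14


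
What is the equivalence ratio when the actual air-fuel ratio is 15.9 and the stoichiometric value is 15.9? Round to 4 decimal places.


phi = AFR_stoich / AFR_actual
phi = 15.9 / 15.9 = 1.0000


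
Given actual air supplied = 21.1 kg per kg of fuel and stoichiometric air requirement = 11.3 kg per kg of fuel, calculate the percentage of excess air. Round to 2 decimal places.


Excess air = actual - stoichiometric = 21.1 - 11.3 = 9.80 kg/kg fuel
Excess air % = (excess / stoich) * 100 = (9.80 / 11.3) * 100 = 86.73%


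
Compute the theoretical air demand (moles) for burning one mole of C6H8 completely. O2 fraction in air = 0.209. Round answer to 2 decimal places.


Balanced combustion: C6H8 + 8 O2 -> 6 CO2 + 4 H2O
O2 needed = C + H/4 = 6 + 8/4 = 8.00 moles
Air moles = O2 / 0.209 = 8.00 / 0.209 = 38.28 moles air


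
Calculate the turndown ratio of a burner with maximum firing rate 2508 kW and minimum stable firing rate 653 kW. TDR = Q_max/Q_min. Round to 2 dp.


TDR = Q_max / Q_min
TDR = 2508 / 653 = 3.84


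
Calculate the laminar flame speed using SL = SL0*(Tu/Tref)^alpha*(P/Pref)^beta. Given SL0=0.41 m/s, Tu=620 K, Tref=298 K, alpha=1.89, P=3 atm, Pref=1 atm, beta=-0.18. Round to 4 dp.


SL = SL0 * (Tu/Tref)^alpha * (P/Pref)^beta
T ratio = 620/298 = 2.08053691
(T ratio)^alpha = 2.08053691^1.89 = 3.993480
(P/Pref)^beta = 3^(-0.18) = 0.820575
SL = 0.41 * 3.993480 * 0.820575 = 1.3435 m/s


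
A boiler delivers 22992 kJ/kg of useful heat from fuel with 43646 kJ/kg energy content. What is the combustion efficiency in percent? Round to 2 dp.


Efficiency = (Q_useful / Q_fuel) * 100
Efficiency = (22992 / 43646) * 100
Efficiency = 0.5268 * 100 = 52.68%


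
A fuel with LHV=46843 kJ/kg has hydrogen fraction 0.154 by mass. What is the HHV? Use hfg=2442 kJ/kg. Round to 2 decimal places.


HHV = LHV + hfg * 9 * H
Water addition = 2442 * 9 * 0.154 = 3384.612 kJ/kg
HHV = 46843 + 3384.612 = 50227.61 kJ/kg


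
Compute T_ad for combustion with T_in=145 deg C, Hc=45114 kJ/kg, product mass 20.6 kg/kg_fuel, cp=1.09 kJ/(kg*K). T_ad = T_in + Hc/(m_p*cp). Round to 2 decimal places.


T_ad = T_in + Hc / (m_p * cp)
Denominator = 20.6 * 1.09 = 22.4540
Temperature rise = 45114 / 22.4540 = 2009.17 K
T_ad = 145 + 2009.17 = 2154.17 deg C


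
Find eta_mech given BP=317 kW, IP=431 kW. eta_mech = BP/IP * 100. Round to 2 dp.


eta_mech = (BP / IP) * 100
Ratio = 317 / 431 = 0.7355
eta_mech = 0.7355 * 100 = 73.55%


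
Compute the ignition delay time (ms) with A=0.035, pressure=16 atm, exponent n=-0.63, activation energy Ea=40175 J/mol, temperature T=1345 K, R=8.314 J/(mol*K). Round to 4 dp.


tau = A * P^n * exp(Ea/(R*T))
P^n = 16^(-0.63) = 0.17434296
Ea/(R*T) = 40175/(8.314*1345) = 3.592722
exp(Ea/(R*T)) = 36.332830
tau = 0.035 * 0.17434296 * 36.332830 = 0.2217 ms


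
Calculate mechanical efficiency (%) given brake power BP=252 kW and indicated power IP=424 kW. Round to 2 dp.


eta_mech = (BP / IP) * 100
Ratio = 252 / 424 = 0.5943
eta_mech = 0.5943 * 100 = 59.43%


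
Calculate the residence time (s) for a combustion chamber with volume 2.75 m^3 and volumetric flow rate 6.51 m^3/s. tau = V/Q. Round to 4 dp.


tau = V / Q_flow
tau = 2.75 / 6.51 = 0.4224 s


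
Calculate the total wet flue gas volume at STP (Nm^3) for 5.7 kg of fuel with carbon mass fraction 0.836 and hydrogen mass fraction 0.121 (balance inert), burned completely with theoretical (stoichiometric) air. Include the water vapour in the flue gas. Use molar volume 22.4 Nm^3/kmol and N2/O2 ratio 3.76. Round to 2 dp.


Per kg fuel: CO2 = (C/12 kmol)*22.4 = (0.836/12)*22.4 = 1.56053 Nm^3
Per kg fuel: H2O = (H/2 kmol)*22.4 = (0.121/2)*22.4 = 1.35520 Nm^3
O2 needed per kg fuel = C/12 + H/4 = 0.836/12 + 0.121/4 = 0.09991667 kmol
Per kg fuel: N2 = O2*3.76*22.4 = 0.09991667*3.76*22.4 = 8.41538 Nm^3
Total per kg = 1.56053 + 1.35520 + 8.41538 = 11.33111 Nm^3
Total = 11.33111 * 5.7 = 64.59 Nm^3


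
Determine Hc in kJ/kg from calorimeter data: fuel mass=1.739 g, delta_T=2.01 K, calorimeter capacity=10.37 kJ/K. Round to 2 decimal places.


Hc = C_cal * delta_T / m_fuel
Q_released = 10.37 * 2.01 = 20.8437 kJ
m_fuel = 1.739 g = 1.739/1000 kg = 0.001739 kg
Hc = 20.8437 / 0.001739 = 11986.03 kJ/kg


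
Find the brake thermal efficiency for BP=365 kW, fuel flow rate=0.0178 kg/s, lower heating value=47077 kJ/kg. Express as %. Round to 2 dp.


eta_BTE = (BP / (mf * LHV)) * 100
Denominator = 0.0178 * 47077 = 837.9706 kW
eta_BTE = (365 / 837.9706) * 100 = 43.56%


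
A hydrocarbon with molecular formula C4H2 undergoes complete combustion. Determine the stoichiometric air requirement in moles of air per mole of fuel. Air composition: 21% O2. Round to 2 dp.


Balanced combustion: C4H2 + 4.5 O2 -> 4 CO2 + 1 H2O
O2 needed = C + H/4 = 4 + 2/4 = 4.50 moles
Air moles = O2 / 0.21 = 4.50 / 0.21 = 21.43 moles air


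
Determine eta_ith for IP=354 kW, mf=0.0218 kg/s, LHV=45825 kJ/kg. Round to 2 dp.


eta_ith = (IP / (mf * LHV)) * 100
Denominator = 0.0218 * 45825 = 998.9850 kW
eta_ith = (354 / 998.9850) * 100 = 35.44%


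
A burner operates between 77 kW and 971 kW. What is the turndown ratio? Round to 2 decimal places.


TDR = Q_max / Q_min
TDR = 971 / 77 = 12.61


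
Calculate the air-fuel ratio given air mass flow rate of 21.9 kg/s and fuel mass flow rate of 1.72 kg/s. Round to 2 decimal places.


AFR = m_air / m_fuel
AFR = 21.9 / 1.72 = 12.73


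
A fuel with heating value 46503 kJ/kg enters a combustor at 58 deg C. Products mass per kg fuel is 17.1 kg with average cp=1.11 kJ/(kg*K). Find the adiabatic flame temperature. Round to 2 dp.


T_ad = T_in + Hc / (m_p * cp)
Denominator = 17.1 * 1.11 = 18.9810
Temperature rise = 46503 / 18.9810 = 2449.98 K
T_ad = 58 + 2449.98 = 2507.98 deg C


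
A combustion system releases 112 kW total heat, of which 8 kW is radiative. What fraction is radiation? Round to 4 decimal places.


f_rad = Q_rad / Q_total
f_rad = 8 / 112 = 0.0714


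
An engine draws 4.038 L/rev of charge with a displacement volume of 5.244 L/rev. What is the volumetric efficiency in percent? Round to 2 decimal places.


eta_v = (V_actual / V_disp) * 100
Ratio = 4.038 / 5.244 = 0.7700
eta_v = 0.7700 * 100 = 77.00%


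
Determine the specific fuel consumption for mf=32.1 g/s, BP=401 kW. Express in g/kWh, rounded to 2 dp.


SFC = (mf / BP) * 3600
Rate = 32.1 / 401 = 0.080050 g/(s*kW)
SFC = 0.080050 * 3600 = 288.18 g/kWh


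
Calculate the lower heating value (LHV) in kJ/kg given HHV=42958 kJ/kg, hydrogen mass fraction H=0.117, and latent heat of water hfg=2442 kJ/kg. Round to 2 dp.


LHV = HHV - hfg * 9 * H
Water correction = 2442 * 9 * 0.117 = 2571.426 kJ/kg
LHV = 42958 - 2571.426 = 40386.57 kJ/kg


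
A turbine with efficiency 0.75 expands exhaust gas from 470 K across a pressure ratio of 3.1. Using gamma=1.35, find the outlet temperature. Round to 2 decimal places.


T_out = T_in * (1 - eta * (1 - PR^(-(gamma-1)/gamma)))
Exponent = -(1.35-1)/1.35 = -0.25925926
PR^exp = 3.1^(-0.25925926) = 0.74577862
Factor = 1 - 0.75*(1 - 0.74577862) = 0.80933397
T_out = 470 * 0.80933397 = 380.39 K


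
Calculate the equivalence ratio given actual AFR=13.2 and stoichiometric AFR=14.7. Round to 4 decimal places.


phi = AFR_stoich / AFR_actual
phi = 14.7 / 13.2 = 1.1136


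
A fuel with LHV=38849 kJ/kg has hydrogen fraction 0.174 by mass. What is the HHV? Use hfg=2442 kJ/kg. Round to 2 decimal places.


HHV = LHV + hfg * 9 * H
Water addition = 2442 * 9 * 0.174 = 3824.172 kJ/kg
HHV = 38849 + 3824.172 = 42673.17 kJ/kg


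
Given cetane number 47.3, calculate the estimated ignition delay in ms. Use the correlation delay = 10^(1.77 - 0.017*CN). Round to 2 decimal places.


delay = 10^(1.77 - 0.017*CN)
Exponent = 1.77 - 0.017*47.3 = 0.9659
delay = 10^0.9659 = 9.24 ms


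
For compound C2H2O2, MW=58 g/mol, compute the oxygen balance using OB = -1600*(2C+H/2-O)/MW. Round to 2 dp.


OB = -1600 * (2C + H/2 - O) / MW
Inner = 2*2 + 2/2 - 2 = 3.00
OB = -1600 * 3.00 / 58 = -82.76%


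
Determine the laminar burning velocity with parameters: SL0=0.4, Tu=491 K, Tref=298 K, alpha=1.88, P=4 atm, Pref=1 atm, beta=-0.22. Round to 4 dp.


SL = SL0 * (Tu/Tref)^alpha * (P/Pref)^beta
T ratio = 491/298 = 1.64765101
(T ratio)^alpha = 1.64765101^1.88 = 2.556858
(P/Pref)^beta = 4^(-0.22) = 0.737135
SL = 0.4 * 2.556858 * 0.737135 = 0.7539 m/s


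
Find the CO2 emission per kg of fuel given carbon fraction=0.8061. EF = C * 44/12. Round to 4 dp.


EF = C_frac * (M_CO2 / M_C)
EF = 0.8061 * (44/12)
EF = 0.8061 * 3.666667 = 2.9557 kg_CO2/kg_fuel


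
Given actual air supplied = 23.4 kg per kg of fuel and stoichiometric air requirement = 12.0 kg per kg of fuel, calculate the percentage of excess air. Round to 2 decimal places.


Excess air = actual - stoichiometric = 23.4 - 12.0 = 11.40 kg/kg fuel
Excess air % = (excess / stoich) * 100 = (11.40 / 12.0) * 100 = 95.00%


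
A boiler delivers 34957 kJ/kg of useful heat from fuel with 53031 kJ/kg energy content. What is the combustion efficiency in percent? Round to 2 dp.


Efficiency = (Q_useful / Q_fuel) * 100
Efficiency = (34957 / 53031) * 100
Efficiency = 0.6592 * 100 = 65.92%


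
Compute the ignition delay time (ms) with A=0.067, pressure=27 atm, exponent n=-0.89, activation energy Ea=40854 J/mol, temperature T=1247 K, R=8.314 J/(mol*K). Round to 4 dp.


tau = A * P^n * exp(Ea/(R*T))
P^n = 27^(-0.89) = 0.05322139
Ea/(R*T) = 40854/(8.314*1247) = 3.940562
exp(Ea/(R*T)) = 51.447481
tau = 0.067 * 0.05322139 * 51.447481 = 0.1835 ms


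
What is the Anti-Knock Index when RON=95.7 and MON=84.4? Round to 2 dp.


AKI = (RON + MON) / 2
AKI = (95.7 + 84.4) / 2
AKI = 180.1 / 2 = 90.05


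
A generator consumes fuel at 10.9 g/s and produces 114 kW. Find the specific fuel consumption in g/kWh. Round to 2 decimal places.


SFC = (mf / BP) * 3600
Rate = 10.9 / 114 = 0.095614 g/(s*kW)
SFC = 0.095614 * 3600 = 344.21 g/kWh


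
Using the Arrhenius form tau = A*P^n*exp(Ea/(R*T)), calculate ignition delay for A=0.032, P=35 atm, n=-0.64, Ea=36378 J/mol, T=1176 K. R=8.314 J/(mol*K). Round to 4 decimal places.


tau = A * P^n * exp(Ea/(R*T))
P^n = 35^(-0.64) = 0.10275346
Ea/(R*T) = 36378/(8.314*1176) = 3.720673
exp(Ea/(R*T)) = 41.292165
tau = 0.032 * 0.10275346 * 41.292165 = 0.1358 ms


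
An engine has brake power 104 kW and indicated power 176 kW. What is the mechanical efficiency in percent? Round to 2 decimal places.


eta_mech = (BP / IP) * 100
Ratio = 104 / 176 = 0.5909
eta_mech = 0.5909 * 100 = 59.09%


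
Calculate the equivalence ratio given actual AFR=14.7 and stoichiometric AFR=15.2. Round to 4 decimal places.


phi = AFR_stoich / AFR_actual
phi = 15.2 / 14.7 = 1.0340


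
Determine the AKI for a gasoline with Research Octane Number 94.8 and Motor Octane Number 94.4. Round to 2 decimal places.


AKI = (RON + MON) / 2
AKI = (94.8 + 94.4) / 2
AKI = 189.2 / 2 = 94.60


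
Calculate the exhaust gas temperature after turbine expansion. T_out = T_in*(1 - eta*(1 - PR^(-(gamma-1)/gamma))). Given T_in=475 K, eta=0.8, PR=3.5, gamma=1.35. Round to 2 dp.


T_out = T_in * (1 - eta * (1 - PR^(-(gamma-1)/gamma)))
Exponent = -(1.35-1)/1.35 = -0.25925926
PR^exp = 3.5^(-0.25925926) = 0.72267881
Factor = 1 - 0.8*(1 - 0.72267881) = 0.77814305
T_out = 475 * 0.77814305 = 369.62 K


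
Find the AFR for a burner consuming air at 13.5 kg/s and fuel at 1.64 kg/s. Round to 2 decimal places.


AFR = m_air / m_fuel
AFR = 13.5 / 1.64 = 8.23


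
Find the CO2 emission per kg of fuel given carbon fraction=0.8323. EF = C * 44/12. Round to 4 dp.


EF = C_frac * (M_CO2 / M_C)
EF = 0.8323 * (44/12)
EF = 0.8323 * 3.666667 = 3.0518 kg_CO2/kg_fuel


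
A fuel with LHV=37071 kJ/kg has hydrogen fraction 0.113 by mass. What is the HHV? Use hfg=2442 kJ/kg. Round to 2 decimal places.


HHV = LHV + hfg * 9 * H
Water addition = 2442 * 9 * 0.113 = 2483.514 kJ/kg
HHV = 37071 + 2483.514 = 39554.51 kJ/kg


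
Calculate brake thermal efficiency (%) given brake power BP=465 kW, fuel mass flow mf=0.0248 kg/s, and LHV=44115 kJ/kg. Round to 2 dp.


eta_BTE = (BP / (mf * LHV)) * 100
Denominator = 0.0248 * 44115 = 1094.0520 kW
eta_BTE = (465 / 1094.0520) * 100 = 42.50%


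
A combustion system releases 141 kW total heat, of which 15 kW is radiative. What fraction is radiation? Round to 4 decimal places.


f_rad = Q_rad / Q_total
f_rad = 15 / 141 = 0.1064


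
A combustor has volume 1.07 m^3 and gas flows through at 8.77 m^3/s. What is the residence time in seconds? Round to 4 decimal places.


tau = V / Q_flow
tau = 1.07 / 8.77 = 0.1220 s


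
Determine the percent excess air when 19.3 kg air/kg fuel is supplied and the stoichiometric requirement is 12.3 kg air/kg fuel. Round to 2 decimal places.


Excess air = actual - stoichiometric = 19.3 - 12.3 = 7.00 kg/kg fuel
Excess air % = (excess / stoich) * 100 = (7.00 / 12.3) * 100 = 56.91%


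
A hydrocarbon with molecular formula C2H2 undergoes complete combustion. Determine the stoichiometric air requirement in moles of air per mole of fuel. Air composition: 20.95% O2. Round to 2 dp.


Balanced combustion: C2H2 + 2.5 O2 -> 2 CO2 + 1 H2O
O2 needed = C + H/4 = 2 + 2/4 = 2.50 moles
Air moles = O2 / 0.2095 = 2.50 / 0.2095 = 11.93 moles air


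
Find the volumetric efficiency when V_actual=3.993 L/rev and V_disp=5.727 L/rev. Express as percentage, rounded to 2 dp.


eta_v = (V_actual / V_disp) * 100
Ratio = 3.993 / 5.727 = 0.6972
eta_v = 0.6972 * 100 = 69.72%


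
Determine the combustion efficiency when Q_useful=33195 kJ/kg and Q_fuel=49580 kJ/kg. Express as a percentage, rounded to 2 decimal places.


Efficiency = (Q_useful / Q_fuel) * 100
Efficiency = (33195 / 49580) * 100
Efficiency = 0.6695 * 100 = 66.95%


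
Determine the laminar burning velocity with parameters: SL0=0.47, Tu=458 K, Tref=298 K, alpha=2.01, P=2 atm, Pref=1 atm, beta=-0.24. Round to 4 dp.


SL = SL0 * (Tu/Tref)^alpha * (P/Pref)^beta
T ratio = 458/298 = 1.53691275
(T ratio)^alpha = 1.53691275^2.01 = 2.372274
(P/Pref)^beta = 2^(-0.24) = 0.846745
SL = 0.47 * 2.372274 * 0.846745 = 0.9441 m/s


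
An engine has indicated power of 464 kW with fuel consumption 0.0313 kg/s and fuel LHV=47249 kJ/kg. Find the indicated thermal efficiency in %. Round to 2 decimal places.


eta_ith = (IP / (mf * LHV)) * 100
Denominator = 0.0313 * 47249 = 1478.8937 kW
eta_ith = (464 / 1478.8937) * 100 = 31.37%


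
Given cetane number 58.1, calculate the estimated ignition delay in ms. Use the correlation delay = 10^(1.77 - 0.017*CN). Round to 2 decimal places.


delay = 10^(1.77 - 0.017*CN)
Exponent = 1.77 - 0.017*58.1 = 0.7823
delay = 10^0.7823 = 6.06 ms


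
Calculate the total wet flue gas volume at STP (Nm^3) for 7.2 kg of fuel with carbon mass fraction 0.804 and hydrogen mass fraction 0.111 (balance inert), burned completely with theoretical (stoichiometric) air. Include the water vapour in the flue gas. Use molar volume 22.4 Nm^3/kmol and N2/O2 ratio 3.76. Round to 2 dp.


Per kg fuel: CO2 = (C/12 kmol)*22.4 = (0.804/12)*22.4 = 1.50080 Nm^3
Per kg fuel: H2O = (H/2 kmol)*22.4 = (0.111/2)*22.4 = 1.24320 Nm^3
O2 needed per kg fuel = C/12 + H/4 = 0.804/12 + 0.111/4 = 0.09475000 kmol
Per kg fuel: N2 = O2*3.76*22.4 = 0.09475000*3.76*22.4 = 7.98022 Nm^3
Total per kg = 1.50080 + 1.24320 + 7.98022 = 10.72422 Nm^3
Total = 10.72422 * 7.2 = 77.21 Nm^3


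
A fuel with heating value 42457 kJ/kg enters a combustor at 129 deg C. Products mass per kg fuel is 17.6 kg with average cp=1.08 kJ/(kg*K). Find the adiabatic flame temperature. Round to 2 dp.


T_ad = T_in + Hc / (m_p * cp)
Denominator = 17.6 * 1.08 = 19.0080
Temperature rise = 42457 / 19.0080 = 2233.64 K
T_ad = 129 + 2233.64 = 2362.64 deg C


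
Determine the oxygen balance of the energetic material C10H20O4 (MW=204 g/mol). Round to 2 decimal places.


OB = -1600 * (2C + H/2 - O) / MW
Inner = 2*10 + 20/2 - 4 = 26.00
OB = -1600 * 26.00 / 204 = -203.92%


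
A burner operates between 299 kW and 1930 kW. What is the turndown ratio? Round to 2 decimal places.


TDR = Q_max / Q_min
TDR = 1930 / 299 = 6.45


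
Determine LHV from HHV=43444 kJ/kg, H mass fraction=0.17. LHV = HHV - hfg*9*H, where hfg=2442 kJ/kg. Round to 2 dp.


LHV = HHV - hfg * 9 * H
Water correction = 2442 * 9 * 0.17 = 3736.260 kJ/kg
LHV = 43444 - 3736.260 = 39707.74 kJ/kg


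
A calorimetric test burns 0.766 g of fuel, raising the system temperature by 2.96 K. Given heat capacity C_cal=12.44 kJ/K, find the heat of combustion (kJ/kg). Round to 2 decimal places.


Hc = C_cal * delta_T / m_fuel
Q_released = 12.44 * 2.96 = 36.8224 kJ
m_fuel = 0.766 g = 0.766/1000 kg = 0.000766 kg
Hc = 36.8224 / 0.000766 = 48071.02 kJ/kg


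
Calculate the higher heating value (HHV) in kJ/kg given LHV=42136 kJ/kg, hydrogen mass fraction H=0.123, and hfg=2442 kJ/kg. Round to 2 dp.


HHV = LHV + hfg * 9 * H
Water addition = 2442 * 9 * 0.123 = 2703.294 kJ/kg
HHV = 42136 + 2703.294 = 44839.29 kJ/kg


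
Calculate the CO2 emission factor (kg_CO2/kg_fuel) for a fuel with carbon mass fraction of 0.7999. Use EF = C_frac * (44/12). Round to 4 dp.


EF = C_frac * (M_CO2 / M_C)
EF = 0.7999 * (44/12)
EF = 0.7999 * 3.666667 = 2.9330 kg_CO2/kg_fuel


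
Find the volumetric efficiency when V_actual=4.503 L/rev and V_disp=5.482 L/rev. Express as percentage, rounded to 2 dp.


eta_v = (V_actual / V_disp) * 100
Ratio = 4.503 / 5.482 = 0.8214
eta_v = 0.8214 * 100 = 82.14%


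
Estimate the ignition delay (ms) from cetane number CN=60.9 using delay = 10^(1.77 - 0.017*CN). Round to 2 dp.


delay = 10^(1.77 - 0.017*CN)
Exponent = 1.77 - 0.017*60.9 = 0.7347
delay = 10^0.7347 = 5.43 ms


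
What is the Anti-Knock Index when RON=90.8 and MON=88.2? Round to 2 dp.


AKI = (RON + MON) / 2
AKI = (90.8 + 88.2) / 2
AKI = 179.0 / 2 = 89.50


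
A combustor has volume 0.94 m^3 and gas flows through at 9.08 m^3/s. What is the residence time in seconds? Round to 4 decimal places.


tau = V / Q_flow
tau = 0.94 / 9.08 = 0.1035 s


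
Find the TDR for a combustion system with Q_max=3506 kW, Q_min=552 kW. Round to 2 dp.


TDR = Q_max / Q_min
TDR = 3506 / 552 = 6.35


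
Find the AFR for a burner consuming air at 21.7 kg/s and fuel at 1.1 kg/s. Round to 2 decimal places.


AFR = m_air / m_fuel
AFR = 21.7 / 1.1 = 19.73


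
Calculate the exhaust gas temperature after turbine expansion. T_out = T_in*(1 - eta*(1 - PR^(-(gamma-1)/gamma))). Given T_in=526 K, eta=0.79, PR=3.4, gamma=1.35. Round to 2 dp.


T_out = T_in * (1 - eta * (1 - PR^(-(gamma-1)/gamma)))
Exponent = -(1.35-1)/1.35 = -0.25925926
PR^exp = 3.4^(-0.25925926) = 0.72813041
Factor = 1 - 0.79*(1 - 0.72813041) = 0.78522302
T_out = 526 * 0.78522302 = 413.03 K


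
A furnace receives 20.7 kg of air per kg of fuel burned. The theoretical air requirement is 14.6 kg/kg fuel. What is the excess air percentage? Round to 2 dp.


Excess air = actual - stoichiometric = 20.7 - 14.6 = 6.10 kg/kg fuel
Excess air % = (excess / stoich) * 100 = (6.10 / 14.6) * 100 = 41.78%


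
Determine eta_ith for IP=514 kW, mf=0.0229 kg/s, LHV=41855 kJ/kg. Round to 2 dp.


eta_ith = (IP / (mf * LHV)) * 100
Denominator = 0.0229 * 41855 = 958.4795 kW
eta_ith = (514 / 958.4795) * 100 = 53.63%


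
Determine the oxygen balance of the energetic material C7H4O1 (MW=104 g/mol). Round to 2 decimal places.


OB = -1600 * (2C + H/2 - O) / MW
Inner = 2*7 + 4/2 - 1 = 15.00
OB = -1600 * 15.00 / 104 = -230.77%


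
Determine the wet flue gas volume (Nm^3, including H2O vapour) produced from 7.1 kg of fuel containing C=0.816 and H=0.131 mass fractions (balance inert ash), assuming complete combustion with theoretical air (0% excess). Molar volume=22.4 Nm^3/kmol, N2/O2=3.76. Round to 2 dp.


Per kg fuel: CO2 = (C/12 kmol)*22.4 = (0.816/12)*22.4 = 1.52320 Nm^3
Per kg fuel: H2O = (H/2 kmol)*22.4 = (0.131/2)*22.4 = 1.46720 Nm^3
O2 needed per kg fuel = C/12 + H/4 = 0.816/12 + 0.131/4 = 0.10075000 kmol
Per kg fuel: N2 = O2*3.76*22.4 = 0.10075000*3.76*22.4 = 8.48557 Nm^3
Total per kg = 1.52320 + 1.46720 + 8.48557 = 11.47597 Nm^3
Total = 11.47597 * 7.1 = 81.48 Nm^3


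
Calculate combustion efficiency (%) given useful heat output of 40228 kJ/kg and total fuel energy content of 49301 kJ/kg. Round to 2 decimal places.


Efficiency = (Q_useful / Q_fuel) * 100
Efficiency = (40228 / 49301) * 100
Efficiency = 0.8160 * 100 = 81.60%


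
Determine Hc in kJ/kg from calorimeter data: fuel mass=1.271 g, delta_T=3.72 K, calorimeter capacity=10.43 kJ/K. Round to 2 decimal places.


Hc = C_cal * delta_T / m_fuel
Q_released = 10.43 * 3.72 = 38.7996 kJ
m_fuel = 1.271 g = 1.271/1000 kg = 0.001271 kg
Hc = 38.7996 / 0.001271 = 30526.83 kJ/kg


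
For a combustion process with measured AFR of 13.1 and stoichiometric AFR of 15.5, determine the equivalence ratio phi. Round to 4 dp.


phi = AFR_stoich / AFR_actual
phi = 15.5 / 13.1 = 1.1832


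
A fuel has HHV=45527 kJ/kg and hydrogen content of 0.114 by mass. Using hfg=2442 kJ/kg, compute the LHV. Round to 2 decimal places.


LHV = HHV - hfg * 9 * H
Water correction = 2442 * 9 * 0.114 = 2505.492 kJ/kg
LHV = 45527 - 2505.492 = 43021.51 kJ/kg


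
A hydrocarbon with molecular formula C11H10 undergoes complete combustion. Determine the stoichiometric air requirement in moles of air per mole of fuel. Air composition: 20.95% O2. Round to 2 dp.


Balanced combustion: C11H10 + 13.5 O2 -> 11 CO2 + 5 H2O
O2 needed = C + H/4 = 11 + 10/4 = 13.50 moles
Air moles = O2 / 0.2095 = 13.50 / 0.2095 = 64.44 moles air


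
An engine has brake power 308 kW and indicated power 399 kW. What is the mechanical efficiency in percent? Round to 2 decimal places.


eta_mech = (BP / IP) * 100
Ratio = 308 / 399 = 0.7719
eta_mech = 0.7719 * 100 = 77.19%


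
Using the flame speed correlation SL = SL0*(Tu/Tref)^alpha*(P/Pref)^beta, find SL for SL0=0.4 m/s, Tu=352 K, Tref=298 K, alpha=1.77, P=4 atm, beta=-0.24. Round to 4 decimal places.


SL = SL0 * (Tu/Tref)^alpha * (P/Pref)^beta
T ratio = 352/298 = 1.18120805
(T ratio)^alpha = 1.18120805^1.77 = 1.342820
(P/Pref)^beta = 4^(-0.24) = 0.716978
SL = 0.4 * 1.342820 * 0.716978 = 0.3851 m/s


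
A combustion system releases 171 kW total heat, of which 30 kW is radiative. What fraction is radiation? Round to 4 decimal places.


f_rad = Q_rad / Q_total
f_rad = 30 / 171 = 0.1754


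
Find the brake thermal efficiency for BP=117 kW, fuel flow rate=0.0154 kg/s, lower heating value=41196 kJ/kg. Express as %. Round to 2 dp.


eta_BTE = (BP / (mf * LHV)) * 100
Denominator = 0.0154 * 41196 = 634.4184 kW
eta_BTE = (117 / 634.4184) * 100 = 18.44%


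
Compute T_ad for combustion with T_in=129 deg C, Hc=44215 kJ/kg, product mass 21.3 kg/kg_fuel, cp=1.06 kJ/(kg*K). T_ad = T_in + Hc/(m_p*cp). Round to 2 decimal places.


T_ad = T_in + Hc / (m_p * cp)
Denominator = 21.3 * 1.06 = 22.5780
Temperature rise = 44215 / 22.5780 = 1958.32 K
T_ad = 129 + 1958.32 = 2087.32 deg C


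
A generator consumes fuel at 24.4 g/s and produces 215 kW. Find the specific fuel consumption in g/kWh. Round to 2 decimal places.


SFC = (mf / BP) * 3600
Rate = 24.4 / 215 = 0.113488 g/(s*kW)
SFC = 0.113488 * 3600 = 408.56 g/kWh


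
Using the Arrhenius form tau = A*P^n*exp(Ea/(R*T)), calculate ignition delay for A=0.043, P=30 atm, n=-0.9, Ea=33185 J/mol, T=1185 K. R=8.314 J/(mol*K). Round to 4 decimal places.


tau = A * P^n * exp(Ea/(R*T))
P^n = 30^(-0.9) = 0.04683719
Ea/(R*T) = 33185/(8.314*1185) = 3.368321
exp(Ea/(R*T)) = 29.029740
tau = 0.043 * 0.04683719 * 29.029740 = 0.0585 ms


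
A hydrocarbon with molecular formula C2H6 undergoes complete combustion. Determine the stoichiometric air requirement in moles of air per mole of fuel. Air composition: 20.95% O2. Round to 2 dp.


Balanced combustion: C2H6 + 3.5 O2 -> 2 CO2 + 3 H2O
O2 needed = C + H/4 = 2 + 6/4 = 3.50 moles
Air moles = O2 / 0.2095 = 3.50 / 0.2095 = 16.71 moles air


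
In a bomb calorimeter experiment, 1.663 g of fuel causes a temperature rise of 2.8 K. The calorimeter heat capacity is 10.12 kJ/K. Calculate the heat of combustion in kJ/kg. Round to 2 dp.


Hc = C_cal * delta_T / m_fuel
Q_released = 10.12 * 2.8 = 28.3360 kJ
m_fuel = 1.663 g = 1.663/1000 kg = 0.001663 kg
Hc = 28.3360 / 0.001663 = 17039.09 kJ/kg


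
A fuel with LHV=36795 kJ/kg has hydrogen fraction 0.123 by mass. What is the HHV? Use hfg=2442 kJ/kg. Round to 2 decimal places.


HHV = LHV + hfg * 9 * H
Water addition = 2442 * 9 * 0.123 = 2703.294 kJ/kg
HHV = 36795 + 2703.294 = 39498.29 kJ/kg


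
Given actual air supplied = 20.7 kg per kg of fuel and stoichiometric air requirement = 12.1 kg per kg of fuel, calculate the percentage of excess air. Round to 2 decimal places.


Excess air = actual - stoichiometric = 20.7 - 12.1 = 8.60 kg/kg fuel
Excess air % = (excess / stoich) * 100 = (8.60 / 12.1) * 100 = 71.07%


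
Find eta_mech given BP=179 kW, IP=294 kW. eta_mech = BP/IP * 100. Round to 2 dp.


eta_mech = (BP / IP) * 100
Ratio = 179 / 294 = 0.6088
eta_mech = 0.6088 * 100 = 60.88%


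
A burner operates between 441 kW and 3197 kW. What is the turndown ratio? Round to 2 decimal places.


TDR = Q_max / Q_min
TDR = 3197 / 441 = 7.25


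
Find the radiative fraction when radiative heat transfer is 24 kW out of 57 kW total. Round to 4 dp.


f_rad = Q_rad / Q_total
f_rad = 24 / 57 = 0.4211


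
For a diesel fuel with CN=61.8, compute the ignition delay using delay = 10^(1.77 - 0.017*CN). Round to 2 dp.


delay = 10^(1.77 - 0.017*CN)
Exponent = 1.77 - 0.017*61.8 = 0.7194
delay = 10^0.7194 = 5.24 ms


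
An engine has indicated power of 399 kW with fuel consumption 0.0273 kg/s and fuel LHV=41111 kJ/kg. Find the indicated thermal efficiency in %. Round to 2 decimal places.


eta_ith = (IP / (mf * LHV)) * 100
Denominator = 0.0273 * 41111 = 1122.3303 kW
eta_ith = (399 / 1122.3303) * 100 = 35.55%


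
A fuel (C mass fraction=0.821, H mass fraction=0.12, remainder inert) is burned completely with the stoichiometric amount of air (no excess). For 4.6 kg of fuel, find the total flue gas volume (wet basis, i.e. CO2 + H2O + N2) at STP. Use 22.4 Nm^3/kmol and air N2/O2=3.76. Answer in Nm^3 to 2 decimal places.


Per kg fuel: CO2 = (C/12 kmol)*22.4 = (0.821/12)*22.4 = 1.53253 Nm^3
Per kg fuel: H2O = (H/2 kmol)*22.4 = (0.12/2)*22.4 = 1.34400 Nm^3
O2 needed per kg fuel = C/12 + H/4 = 0.821/12 + 0.12/4 = 0.09841667 kmol
Per kg fuel: N2 = O2*3.76*22.4 = 0.09841667*3.76*22.4 = 8.28905 Nm^3
Total per kg = 1.53253 + 1.34400 + 8.28905 = 11.16558 Nm^3
Total = 11.16558 * 4.6 = 51.36 Nm^3


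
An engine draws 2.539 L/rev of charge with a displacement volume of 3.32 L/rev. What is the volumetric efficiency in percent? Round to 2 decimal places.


eta_v = (V_actual / V_disp) * 100
Ratio = 2.539 / 3.32 = 0.7648
eta_v = 0.7648 * 100 = 76.48%


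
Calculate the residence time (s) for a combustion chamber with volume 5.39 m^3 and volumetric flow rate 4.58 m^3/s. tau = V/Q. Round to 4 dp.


tau = V / Q_flow
tau = 5.39 / 4.58 = 1.1769 s
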